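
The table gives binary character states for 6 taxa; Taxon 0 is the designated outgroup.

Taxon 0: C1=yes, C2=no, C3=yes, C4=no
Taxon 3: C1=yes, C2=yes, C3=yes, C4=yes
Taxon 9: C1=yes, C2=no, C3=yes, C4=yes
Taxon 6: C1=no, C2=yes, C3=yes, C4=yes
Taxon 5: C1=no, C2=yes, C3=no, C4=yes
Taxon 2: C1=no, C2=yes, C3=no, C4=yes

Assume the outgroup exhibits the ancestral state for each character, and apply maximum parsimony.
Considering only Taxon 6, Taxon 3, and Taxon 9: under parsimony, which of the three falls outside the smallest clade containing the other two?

Character polarity is set by the outgroup: the derived state is whichever differs from the outgroup's state, so for C1, C3 the derived state is 'no', and for the remaining characters it is 'yes'.
Only Taxon 2, Taxon 5, and Taxon 6 show the derived state 'no' for C1, supporting them as a clade.
C2: derived state 'yes' in Taxon 2, Taxon 3, Taxon 5, and Taxon 6 only — synapomorphy for {Taxon 2, Taxon 3, Taxon 5, Taxon 6}.
Only Taxon 2 and Taxon 5 show the derived state 'no' for C3, supporting them as a clade.
All ingroup taxa share the derived state 'yes' for C4; it defines the ingroup but does not resolve relationships within it.
Most parsimonious ingroup topology: ((Taxon 3,(Taxon 6,(Taxon 5,Taxon 2))),Taxon 9).
Taxon 6 and Taxon 3 share a more recent common ancestor with each other than either does with Taxon 9, so Taxon 9 is the least closely related of the three.

Taxon 9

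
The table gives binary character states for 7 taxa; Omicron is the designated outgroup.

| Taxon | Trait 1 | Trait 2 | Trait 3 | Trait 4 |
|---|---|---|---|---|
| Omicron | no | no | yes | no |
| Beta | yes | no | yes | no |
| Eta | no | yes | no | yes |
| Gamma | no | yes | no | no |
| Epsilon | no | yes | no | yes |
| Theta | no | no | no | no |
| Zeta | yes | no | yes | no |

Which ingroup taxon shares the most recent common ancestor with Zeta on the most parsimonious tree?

Character polarity is set by the outgroup: the derived state is whichever differs from the outgroup's state, so for Trait 3 the derived state is 'no', and for the remaining characters it is 'yes'.
Trait 1 (derived state 'yes') is shared by Beta and Zeta — a synapomorphy uniting that clade.
Only Epsilon, Eta, and Gamma show the derived state 'yes' for Trait 2, supporting them as a clade.
Trait 3 (derived state 'no') is shared by Epsilon, Eta, Gamma, and Theta — a synapomorphy uniting that clade.
Trait 4 (derived state 'yes') is shared by Epsilon and Eta — a synapomorphy uniting that clade.
Most parsimonious ingroup topology: ((Beta,Zeta),(((Eta,Epsilon),Gamma),Theta)).
Zeta and Beta form a cherry on this tree, so they are sister taxa.

Beta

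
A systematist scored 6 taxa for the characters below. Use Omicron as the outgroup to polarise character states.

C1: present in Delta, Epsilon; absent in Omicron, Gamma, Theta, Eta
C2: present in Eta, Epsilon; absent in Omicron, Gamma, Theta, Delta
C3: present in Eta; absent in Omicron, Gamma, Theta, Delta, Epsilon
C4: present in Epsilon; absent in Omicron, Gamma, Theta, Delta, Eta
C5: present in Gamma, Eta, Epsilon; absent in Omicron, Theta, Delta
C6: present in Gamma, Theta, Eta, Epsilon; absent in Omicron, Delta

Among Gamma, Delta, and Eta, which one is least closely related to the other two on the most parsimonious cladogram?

Delta

The outgroup has state 'absent' for every character, so 'present' is the derived state throughout.
C1 (state 'present') occurs in Delta and Epsilon but conflicts with the nesting implied by the other characters — most parsimoniously interpreted as homoplasy.
Only Epsilon and Eta show the derived state 'present' for C2, supporting them as a clade.
C3 (derived state 'present') is unique to Eta (autapomorphy; uninformative for grouping).
C4: derived state 'present' in Epsilon only — an autapomorphy, so it tells us nothing about relationships among taxa.
Only Epsilon, Eta, and Gamma show the derived state 'present' for C5, supporting them as a clade.
C6: derived state 'present' in Epsilon, Eta, Gamma, and Theta only — synapomorphy for {Epsilon, Eta, Gamma, Theta}.
Most parsimonious ingroup topology: (((Gamma,(Eta,Epsilon)),Theta),Delta).
Eta and Gamma share a more recent common ancestor with each other than either does with Delta, so Delta is the least closely related of the three.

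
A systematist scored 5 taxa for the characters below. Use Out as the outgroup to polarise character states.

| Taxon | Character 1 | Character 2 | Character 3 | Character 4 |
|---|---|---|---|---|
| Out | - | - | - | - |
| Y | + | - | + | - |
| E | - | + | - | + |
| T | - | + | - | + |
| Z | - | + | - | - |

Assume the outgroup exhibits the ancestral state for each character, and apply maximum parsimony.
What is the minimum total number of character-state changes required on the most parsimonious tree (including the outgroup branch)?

4

The outgroup has state '-' for every character, so '+' is the derived state throughout.
Character 1: derived state '+' in Y only — an autapomorphy, so it tells us nothing about relationships among taxa.
Character 2: derived state '+' in E, T, and Z only — synapomorphy for {E, T, Z}.
Character 3: derived state '+' in Y only — an autapomorphy, so it tells us nothing about relationships among taxa.
Only E and T show the derived state '+' for Character 4, supporting them as a clade.
Most parsimonious ingroup topology: (Y,((E,T),Z)).
Changes per character on this tree: Character 1: 1; Character 2: 1; Character 3: 1; Character 4: 1.
Total = 4.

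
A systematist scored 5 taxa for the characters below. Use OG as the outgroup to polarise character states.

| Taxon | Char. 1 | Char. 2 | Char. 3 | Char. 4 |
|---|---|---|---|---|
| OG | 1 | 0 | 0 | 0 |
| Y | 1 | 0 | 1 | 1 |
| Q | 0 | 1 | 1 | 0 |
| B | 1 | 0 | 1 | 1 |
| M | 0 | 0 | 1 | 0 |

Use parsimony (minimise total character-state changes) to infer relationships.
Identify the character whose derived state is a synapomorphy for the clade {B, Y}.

Character polarity is set by the outgroup: the derived state is whichever differs from the outgroup's state, so for Char. 1 the derived state is '0', and for the remaining characters it is '1'.
Char. 1 (derived state '0') is shared by M and Q — a synapomorphy uniting that clade.
Char. 2 (derived state '1') is unique to Q (autapomorphy; uninformative for grouping).
Char. 3 (derived state '1') is shared by all ingroup taxa — unites the whole ingroup.
Char. 4: derived state '1' in B and Y only — synapomorphy for {B, Y}.
Most parsimonious ingroup topology: ((Y,B),(Q,M)).
The clade {B, Y} is supported by Char. 4: its derived state '1' occurs in exactly those taxa and in no other taxon (including the outgroup).

Char. 4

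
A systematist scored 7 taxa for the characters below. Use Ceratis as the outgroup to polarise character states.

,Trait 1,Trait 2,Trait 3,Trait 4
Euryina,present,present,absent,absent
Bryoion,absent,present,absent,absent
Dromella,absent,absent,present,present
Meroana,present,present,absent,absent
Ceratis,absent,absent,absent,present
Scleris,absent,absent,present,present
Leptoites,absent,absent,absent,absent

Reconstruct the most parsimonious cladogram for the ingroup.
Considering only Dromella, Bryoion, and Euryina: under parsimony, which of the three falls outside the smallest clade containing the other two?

Dromella

Character polarity is set by the outgroup: the derived state is whichever differs from the outgroup's state, so for Trait 4 the derived state is 'absent', and for the remaining characters it is 'present'.
Only Euryina and Meroana show the derived state 'present' for Trait 1, supporting them as a clade.
Only Bryoion, Euryina, and Meroana show the derived state 'present' for Trait 2, supporting them as a clade.
Trait 3 (derived state 'present') is shared by Dromella and Scleris — a synapomorphy uniting that clade.
Trait 4: derived state 'absent' in Bryoion, Euryina, Leptoites, and Meroana only — synapomorphy for {Bryoion, Euryina, Leptoites, Meroana}.
Most parsimonious ingroup topology: ((((Meroana,Euryina),Bryoion),Leptoites),(Dromella,Scleris)).
Bryoion and Euryina share a more recent common ancestor with each other than either does with Dromella, so Dromella is the least closely related of the three.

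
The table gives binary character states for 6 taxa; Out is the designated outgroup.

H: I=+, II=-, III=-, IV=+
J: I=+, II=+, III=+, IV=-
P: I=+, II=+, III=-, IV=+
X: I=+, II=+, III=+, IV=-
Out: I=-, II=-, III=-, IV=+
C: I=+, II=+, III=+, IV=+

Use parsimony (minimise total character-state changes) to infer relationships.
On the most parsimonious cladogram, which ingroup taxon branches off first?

H

Character polarity is set by the outgroup: the derived state is whichever differs from the outgroup's state, so for IV the derived state is '-', and for the remaining characters it is '+'.
All ingroup taxa share the derived state '+' for I; it defines the ingroup but does not resolve relationships within it.
II (derived state '+') is shared by C, J, P, and X — a synapomorphy uniting that clade.
III: derived state '+' in C, J, and X only — synapomorphy for {C, J, X}.
IV (derived state '-') is shared by J and X — a synapomorphy uniting that clade.
Most parsimonious ingroup topology: ((((X,J),C),P),H).
H is sister to the clade containing all other ingroup taxa, so it is the earliest-diverging (most basal) ingroup lineage.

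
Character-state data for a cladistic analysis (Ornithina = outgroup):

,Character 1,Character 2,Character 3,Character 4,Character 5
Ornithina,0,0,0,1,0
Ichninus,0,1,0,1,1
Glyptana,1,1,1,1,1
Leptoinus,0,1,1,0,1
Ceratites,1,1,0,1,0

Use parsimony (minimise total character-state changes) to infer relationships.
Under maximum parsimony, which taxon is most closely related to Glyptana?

Leptoinus

Character polarity is set by the outgroup: the derived state is whichever differs from the outgroup's state, so for Character 4 the derived state is '0', and for the remaining characters it is '1'.
Character 1 groups Ceratites and Glyptana, which is incompatible with the clades supported by the remaining characters; treating it as convergent (homoplasy) costs fewer steps than any alternative tree.
Character 2 (derived state '1') is shared by all ingroup taxa — unites the whole ingroup.
Character 3 (derived state '1') is shared by Glyptana and Leptoinus — a synapomorphy uniting that clade.
Character 4: derived state '0' in Leptoinus only — an autapomorphy, so it tells us nothing about relationships among taxa.
Character 5: derived state '1' in Glyptana, Ichninus, and Leptoinus only — synapomorphy for {Glyptana, Ichninus, Leptoinus}.
Most parsimonious ingroup topology: ((Ichninus,(Glyptana,Leptoinus)),Ceratites).
Glyptana and Leptoinus form a cherry on this tree, so they are sister taxa.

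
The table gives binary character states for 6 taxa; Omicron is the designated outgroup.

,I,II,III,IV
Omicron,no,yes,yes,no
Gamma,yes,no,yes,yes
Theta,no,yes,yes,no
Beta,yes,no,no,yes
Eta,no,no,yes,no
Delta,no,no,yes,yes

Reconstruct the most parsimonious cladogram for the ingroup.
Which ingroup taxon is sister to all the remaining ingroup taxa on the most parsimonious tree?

Theta

Character polarity is set by the outgroup: the derived state is whichever differs from the outgroup's state, so for II, III the derived state is 'no', and for the remaining characters it is 'yes'.
Only Beta and Gamma show the derived state 'yes' for I, supporting them as a clade.
Only Beta, Delta, Eta, and Gamma show the derived state 'no' for II, supporting them as a clade.
III (derived state 'no') is unique to Beta (autapomorphy; uninformative for grouping).
IV: derived state 'yes' in Beta, Delta, and Gamma only — synapomorphy for {Beta, Delta, Gamma}.
Most parsimonious ingroup topology: ((((Gamma,Beta),Delta),Eta),Theta).
Theta is sister to the clade containing all other ingroup taxa, so it is the earliest-diverging (most basal) ingroup lineage.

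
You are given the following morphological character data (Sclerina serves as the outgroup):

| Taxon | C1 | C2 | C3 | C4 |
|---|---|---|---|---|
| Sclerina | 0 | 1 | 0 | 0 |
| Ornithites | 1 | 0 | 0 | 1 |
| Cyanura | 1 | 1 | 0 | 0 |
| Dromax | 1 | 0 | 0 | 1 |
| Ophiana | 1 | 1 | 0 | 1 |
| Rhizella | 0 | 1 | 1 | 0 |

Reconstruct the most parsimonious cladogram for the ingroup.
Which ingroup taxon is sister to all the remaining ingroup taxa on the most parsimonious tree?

Character polarity is set by the outgroup: the derived state is whichever differs from the outgroup's state, so for C2 the derived state is '0', and for the remaining characters it is '1'.
C1 (derived state '1') is shared by Cyanura, Dromax, Ophiana, and Ornithites — a synapomorphy uniting that clade.
Only Dromax and Ornithites show the derived state '0' for C2, supporting them as a clade.
C3 (derived state '1') is unique to Rhizella (autapomorphy; uninformative for grouping).
C4 (derived state '1') is shared by Dromax, Ophiana, and Ornithites — a synapomorphy uniting that clade.
Most parsimonious ingroup topology: ((((Ornithites,Dromax),Ophiana),Cyanura),Rhizella).
Rhizella is sister to the clade containing all other ingroup taxa, so it is the earliest-diverging (most basal) ingroup lineage.

Rhizella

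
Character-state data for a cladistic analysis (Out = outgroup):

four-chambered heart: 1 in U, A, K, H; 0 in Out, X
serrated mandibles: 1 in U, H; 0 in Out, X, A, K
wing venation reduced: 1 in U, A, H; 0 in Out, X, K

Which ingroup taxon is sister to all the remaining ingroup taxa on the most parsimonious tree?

The outgroup has state '0' for every character, so '1' is the derived state throughout.
four-chambered heart (derived state '1') is shared by A, H, K, and U — a synapomorphy uniting that clade.
serrated mandibles: derived state '1' in H and U only — synapomorphy for {H, U}.
wing venation reduced: derived state '1' in A, H, and U only — synapomorphy for {A, H, U}.
Most parsimonious ingroup topology: (X,(((U,H),A),K)).
X is sister to the clade containing all other ingroup taxa, so it is the earliest-diverging (most basal) ingroup lineage.

X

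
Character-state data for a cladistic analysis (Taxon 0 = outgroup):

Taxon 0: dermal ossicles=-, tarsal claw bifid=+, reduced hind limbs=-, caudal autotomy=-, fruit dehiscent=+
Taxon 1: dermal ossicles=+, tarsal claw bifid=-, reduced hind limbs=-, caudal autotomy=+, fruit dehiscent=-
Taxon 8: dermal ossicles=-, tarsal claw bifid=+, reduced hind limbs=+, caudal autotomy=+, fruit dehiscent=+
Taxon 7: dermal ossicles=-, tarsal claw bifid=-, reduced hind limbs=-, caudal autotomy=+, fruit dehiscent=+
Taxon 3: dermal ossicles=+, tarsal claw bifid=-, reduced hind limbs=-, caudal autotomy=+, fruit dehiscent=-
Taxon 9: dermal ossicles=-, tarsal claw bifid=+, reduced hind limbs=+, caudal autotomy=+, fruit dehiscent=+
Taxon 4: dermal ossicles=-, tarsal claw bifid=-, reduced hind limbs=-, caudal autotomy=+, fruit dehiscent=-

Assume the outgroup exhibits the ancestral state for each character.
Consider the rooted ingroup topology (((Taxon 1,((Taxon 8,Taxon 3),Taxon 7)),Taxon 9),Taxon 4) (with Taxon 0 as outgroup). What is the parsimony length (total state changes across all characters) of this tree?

11

Map each character onto (((Taxon 1,((Taxon 8,Taxon 3),Taxon 7)),Taxon 9),Taxon 4) (rooted by Taxon 0) and count the minimum state changes it requires (Fitch parsimony):
dermal ossicles: 2; tarsal claw bifid: 3; reduced hind limbs: 2; caudal autotomy: 1; fruit dehiscent: 3.
Total tree length = 11.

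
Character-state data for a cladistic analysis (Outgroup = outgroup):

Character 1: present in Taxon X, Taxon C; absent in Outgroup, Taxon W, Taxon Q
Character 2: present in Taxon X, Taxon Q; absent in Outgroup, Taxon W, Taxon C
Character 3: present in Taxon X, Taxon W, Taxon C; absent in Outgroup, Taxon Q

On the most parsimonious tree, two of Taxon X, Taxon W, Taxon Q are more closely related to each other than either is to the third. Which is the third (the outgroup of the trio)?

Taxon Q

The outgroup has state 'absent' for every character, so 'present' is the derived state throughout.
Only Taxon C and Taxon X show the derived state 'present' for Character 1, supporting them as a clade.
Character 2 groups Taxon Q and Taxon X, which is incompatible with the clades supported by the remaining characters; treating it as convergent (homoplasy) costs fewer steps than any alternative tree.
Character 3 (derived state 'present') is shared by Taxon C, Taxon W, and Taxon X — a synapomorphy uniting that clade.
Most parsimonious ingroup topology: (((Taxon X,Taxon C),Taxon W),Taxon Q).
Taxon X and Taxon W share a more recent common ancestor with each other than either does with Taxon Q, so Taxon Q is the least closely related of the three.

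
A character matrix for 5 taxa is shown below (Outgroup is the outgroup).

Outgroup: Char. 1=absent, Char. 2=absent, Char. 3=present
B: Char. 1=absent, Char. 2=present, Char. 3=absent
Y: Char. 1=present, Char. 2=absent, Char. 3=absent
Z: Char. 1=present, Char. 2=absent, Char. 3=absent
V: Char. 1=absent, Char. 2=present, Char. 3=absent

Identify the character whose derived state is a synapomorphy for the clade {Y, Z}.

Character polarity is set by the outgroup: the derived state is whichever differs from the outgroup's state, so for Char. 3 the derived state is 'absent', and for the remaining characters it is 'present'.
Char. 1: derived state 'present' in Y and Z only — synapomorphy for {Y, Z}.
Char. 2: derived state 'present' in B and V only — synapomorphy for {B, V}.
All ingroup taxa share the derived state 'absent' for Char. 3; it defines the ingroup but does not resolve relationships within it.
Most parsimonious ingroup topology: ((B,V),(Y,Z)).
The clade {Y, Z} is supported by Char. 1: its derived state 'present' occurs in exactly those taxa and in no other taxon (including the outgroup).

Char. 1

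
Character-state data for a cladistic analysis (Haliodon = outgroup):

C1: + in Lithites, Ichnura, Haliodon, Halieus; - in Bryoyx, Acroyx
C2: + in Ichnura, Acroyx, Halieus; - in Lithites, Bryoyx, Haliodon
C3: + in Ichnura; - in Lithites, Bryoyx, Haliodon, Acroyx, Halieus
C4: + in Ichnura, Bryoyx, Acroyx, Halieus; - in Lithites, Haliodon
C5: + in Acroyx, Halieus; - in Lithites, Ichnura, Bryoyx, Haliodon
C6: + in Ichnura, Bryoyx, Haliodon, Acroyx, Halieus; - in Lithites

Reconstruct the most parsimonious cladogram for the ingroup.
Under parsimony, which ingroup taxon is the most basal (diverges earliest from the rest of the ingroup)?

Lithites

Character polarity is set by the outgroup: the derived state is whichever differs from the outgroup's state, so for C1, C6 the derived state is '-', and for the remaining characters it is '+'.
C1 (state '-') occurs in Acroyx and Bryoyx but conflicts with the nesting implied by the other characters — most parsimoniously interpreted as homoplasy.
Only Acroyx, Halieus, and Ichnura show the derived state '+' for C2, supporting them as a clade.
C3 (derived state '+') is unique to Ichnura (autapomorphy; uninformative for grouping).
C4: derived state '+' in Acroyx, Bryoyx, Halieus, and Ichnura only — synapomorphy for {Acroyx, Bryoyx, Halieus, Ichnura}.
C5: derived state '+' in Acroyx and Halieus only — synapomorphy for {Acroyx, Halieus}.
C6 (derived state '-') is unique to Lithites (autapomorphy; uninformative for grouping).
Most parsimonious ingroup topology: (((Ichnura,(Halieus,Acroyx)),Bryoyx),Lithites).
Lithites is sister to the clade containing all other ingroup taxa, so it is the earliest-diverging (most basal) ingroup lineage.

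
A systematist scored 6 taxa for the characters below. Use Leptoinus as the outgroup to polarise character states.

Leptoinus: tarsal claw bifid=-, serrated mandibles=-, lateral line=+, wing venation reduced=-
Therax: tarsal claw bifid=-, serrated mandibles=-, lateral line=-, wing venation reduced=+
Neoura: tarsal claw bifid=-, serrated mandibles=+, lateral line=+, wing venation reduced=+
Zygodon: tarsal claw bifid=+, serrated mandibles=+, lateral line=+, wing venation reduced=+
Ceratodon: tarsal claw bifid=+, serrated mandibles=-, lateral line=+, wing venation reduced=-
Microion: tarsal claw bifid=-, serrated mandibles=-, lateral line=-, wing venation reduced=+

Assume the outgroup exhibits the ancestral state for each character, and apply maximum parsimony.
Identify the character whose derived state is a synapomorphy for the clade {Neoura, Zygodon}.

serrated mandibles

Character polarity is set by the outgroup: the derived state is whichever differs from the outgroup's state, so for lateral line the derived state is '-', and for the remaining characters it is '+'.
tarsal claw bifid groups Ceratodon and Zygodon, which is incompatible with the clades supported by the remaining characters; treating it as convergent (homoplasy) costs fewer steps than any alternative tree.
serrated mandibles (derived state '+') is shared by Neoura and Zygodon — a synapomorphy uniting that clade.
Only Microion and Therax show the derived state '-' for lateral line, supporting them as a clade.
wing venation reduced: derived state '+' in Microion, Neoura, Therax, and Zygodon only — synapomorphy for {Microion, Neoura, Therax, Zygodon}.
Most parsimonious ingroup topology: (((Therax,Microion),(Neoura,Zygodon)),Ceratodon).
The clade {Neoura, Zygodon} is supported by serrated mandibles: its derived state '+' occurs in exactly those taxa and in no other taxon (including the outgroup).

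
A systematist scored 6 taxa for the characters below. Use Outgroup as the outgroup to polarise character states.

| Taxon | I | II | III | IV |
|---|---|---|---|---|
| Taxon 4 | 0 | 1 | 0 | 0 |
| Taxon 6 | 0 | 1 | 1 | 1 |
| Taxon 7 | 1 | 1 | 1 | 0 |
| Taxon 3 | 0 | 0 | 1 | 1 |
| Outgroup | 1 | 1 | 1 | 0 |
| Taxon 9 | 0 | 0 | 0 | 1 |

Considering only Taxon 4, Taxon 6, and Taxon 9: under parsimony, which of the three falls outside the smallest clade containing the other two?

Taxon 4

Character polarity is set by the outgroup: the derived state is whichever differs from the outgroup's state, so for I, II, III the derived state is '0', and for the remaining characters it is '1'.
I (derived state '0') is shared by Taxon 3, Taxon 4, Taxon 6, and Taxon 9 — a synapomorphy uniting that clade.
II: derived state '0' in Taxon 3 and Taxon 9 only — synapomorphy for {Taxon 3, Taxon 9}.
III (state '0') occurs in Taxon 4 and Taxon 9 but conflicts with the nesting implied by the other characters — most parsimoniously interpreted as homoplasy.
IV (derived state '1') is shared by Taxon 3, Taxon 6, and Taxon 9 — a synapomorphy uniting that clade.
Most parsimonious ingroup topology: ((((Taxon 9,Taxon 3),Taxon 6),Taxon 4),Taxon 7).
Taxon 6 and Taxon 9 share a more recent common ancestor with each other than either does with Taxon 4, so Taxon 4 is the least closely related of the three.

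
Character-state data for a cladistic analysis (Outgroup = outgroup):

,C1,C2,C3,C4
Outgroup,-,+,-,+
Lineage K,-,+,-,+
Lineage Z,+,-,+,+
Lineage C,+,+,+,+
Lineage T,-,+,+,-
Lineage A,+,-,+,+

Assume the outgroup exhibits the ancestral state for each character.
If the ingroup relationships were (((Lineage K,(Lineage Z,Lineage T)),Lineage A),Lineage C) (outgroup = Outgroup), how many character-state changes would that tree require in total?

Map each character onto (((Lineage K,(Lineage Z,Lineage T)),Lineage A),Lineage C) (rooted by Outgroup) and count the minimum state changes it requires (Fitch parsimony):
C1: 3; C2: 2; C3: 2; C4: 1.
Total tree length = 8.

8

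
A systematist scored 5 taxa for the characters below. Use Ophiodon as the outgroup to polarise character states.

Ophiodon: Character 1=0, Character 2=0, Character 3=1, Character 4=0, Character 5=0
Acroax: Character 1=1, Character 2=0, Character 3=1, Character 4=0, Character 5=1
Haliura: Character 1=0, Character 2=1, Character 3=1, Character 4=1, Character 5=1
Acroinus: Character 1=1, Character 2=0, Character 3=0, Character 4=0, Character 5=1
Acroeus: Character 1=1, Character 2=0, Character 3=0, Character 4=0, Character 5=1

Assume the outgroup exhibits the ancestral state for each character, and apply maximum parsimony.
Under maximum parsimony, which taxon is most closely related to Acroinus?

Acroeus

Character polarity is set by the outgroup: the derived state is whichever differs from the outgroup's state, so for Character 3 the derived state is '0', and for the remaining characters it is '1'.
Only Acroax, Acroeus, and Acroinus show the derived state '1' for Character 1, supporting them as a clade.
Character 2: derived state '1' in Haliura only — an autapomorphy, so it tells us nothing about relationships among taxa.
Character 3: derived state '0' in Acroeus and Acroinus only — synapomorphy for {Acroeus, Acroinus}.
Character 4: derived state '1' in Haliura only — an autapomorphy, so it tells us nothing about relationships among taxa.
All ingroup taxa share the derived state '1' for Character 5; it defines the ingroup but does not resolve relationships within it.
Most parsimonious ingroup topology: ((Acroax,(Acroinus,Acroeus)),Haliura).
Acroinus and Acroeus form a cherry on this tree, so they are sister taxa.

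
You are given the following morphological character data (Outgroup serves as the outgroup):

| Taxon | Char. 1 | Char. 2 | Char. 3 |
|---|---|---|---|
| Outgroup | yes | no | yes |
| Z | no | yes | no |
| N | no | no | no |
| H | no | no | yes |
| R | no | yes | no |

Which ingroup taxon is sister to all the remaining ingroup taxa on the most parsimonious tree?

H

Character polarity is set by the outgroup: the derived state is whichever differs from the outgroup's state, so for Char. 1, Char. 3 the derived state is 'no', and for the remaining characters it is 'yes'.
Char. 1 (derived state 'no') is shared by all ingroup taxa — unites the whole ingroup.
Only R and Z show the derived state 'yes' for Char. 2, supporting them as a clade.
Char. 3 (derived state 'no') is shared by N, R, and Z — a synapomorphy uniting that clade.
Most parsimonious ingroup topology: (((Z,R),N),H).
H is sister to the clade containing all other ingroup taxa, so it is the earliest-diverging (most basal) ingroup lineage.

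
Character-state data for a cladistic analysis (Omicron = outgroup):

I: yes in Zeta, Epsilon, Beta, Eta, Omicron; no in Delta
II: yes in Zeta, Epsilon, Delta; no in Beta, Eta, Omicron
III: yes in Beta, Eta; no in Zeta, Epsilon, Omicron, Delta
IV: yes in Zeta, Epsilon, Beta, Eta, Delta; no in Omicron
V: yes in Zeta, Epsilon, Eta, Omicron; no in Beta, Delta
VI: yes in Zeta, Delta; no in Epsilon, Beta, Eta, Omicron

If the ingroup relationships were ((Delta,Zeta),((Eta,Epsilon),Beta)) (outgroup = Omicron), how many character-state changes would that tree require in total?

Map each character onto ((Delta,Zeta),((Eta,Epsilon),Beta)) (rooted by Omicron) and count the minimum state changes it requires (Fitch parsimony):
I: 1; II: 2; III: 2; IV: 1; V: 2; VI: 1.
Total tree length = 9.

9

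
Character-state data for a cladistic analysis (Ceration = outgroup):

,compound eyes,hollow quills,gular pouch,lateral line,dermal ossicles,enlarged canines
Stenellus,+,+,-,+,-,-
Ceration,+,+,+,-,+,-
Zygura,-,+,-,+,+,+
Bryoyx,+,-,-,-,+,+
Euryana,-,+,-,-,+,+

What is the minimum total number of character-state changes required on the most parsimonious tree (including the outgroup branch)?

Character polarity is set by the outgroup: the derived state is whichever differs from the outgroup's state, so for compound eyes, hollow quills, gular pouch, dermal ossicles the derived state is '-', and for the remaining characters it is '+'.
Only Euryana and Zygura show the derived state '-' for compound eyes, supporting them as a clade.
hollow quills: derived state '-' in Bryoyx only — an autapomorphy, so it tells us nothing about relationships among taxa.
gular pouch (derived state '-') is shared by all ingroup taxa — unites the whole ingroup.
lateral line (state '+') occurs in Stenellus and Zygura but conflicts with the nesting implied by the other characters — most parsimoniously interpreted as homoplasy.
dermal ossicles: derived state '-' in Stenellus only — an autapomorphy, so it tells us nothing about relationships among taxa.
enlarged canines: derived state '+' in Bryoyx, Euryana, and Zygura only — synapomorphy for {Bryoyx, Euryana, Zygura}.
Most parsimonious ingroup topology: ((Bryoyx,(Euryana,Zygura)),Stenellus).
Changes per character on this tree: compound eyes: 1; hollow quills: 1; gular pouch: 1; lateral line: 2; dermal ossicles: 1; enlarged canines: 1.
Total = 7.

7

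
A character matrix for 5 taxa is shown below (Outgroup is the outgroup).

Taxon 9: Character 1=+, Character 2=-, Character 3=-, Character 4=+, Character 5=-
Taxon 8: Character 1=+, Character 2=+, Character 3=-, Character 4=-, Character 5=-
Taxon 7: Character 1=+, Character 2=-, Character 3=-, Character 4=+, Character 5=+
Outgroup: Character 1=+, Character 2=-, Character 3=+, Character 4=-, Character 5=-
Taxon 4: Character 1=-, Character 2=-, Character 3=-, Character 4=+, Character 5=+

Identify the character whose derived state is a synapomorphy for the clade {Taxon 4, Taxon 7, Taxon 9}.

Character 4

Character polarity is set by the outgroup: the derived state is whichever differs from the outgroup's state, so for Character 1, Character 3 the derived state is '-', and for the remaining characters it is '+'.
Character 1: derived state '-' in Taxon 4 only — an autapomorphy, so it tells us nothing about relationships among taxa.
Character 2 (derived state '+') is unique to Taxon 8 (autapomorphy; uninformative for grouping).
Character 3 (derived state '-') is shared by all ingroup taxa — unites the whole ingroup.
Only Taxon 4, Taxon 7, and Taxon 9 show the derived state '+' for Character 4, supporting them as a clade.
Character 5: derived state '+' in Taxon 4 and Taxon 7 only — synapomorphy for {Taxon 4, Taxon 7}.
Most parsimonious ingroup topology: (((Taxon 4,Taxon 7),Taxon 9),Taxon 8).
The clade {Taxon 4, Taxon 7, Taxon 9} is supported by Character 4: its derived state '+' occurs in exactly those taxa and in no other taxon (including the outgroup).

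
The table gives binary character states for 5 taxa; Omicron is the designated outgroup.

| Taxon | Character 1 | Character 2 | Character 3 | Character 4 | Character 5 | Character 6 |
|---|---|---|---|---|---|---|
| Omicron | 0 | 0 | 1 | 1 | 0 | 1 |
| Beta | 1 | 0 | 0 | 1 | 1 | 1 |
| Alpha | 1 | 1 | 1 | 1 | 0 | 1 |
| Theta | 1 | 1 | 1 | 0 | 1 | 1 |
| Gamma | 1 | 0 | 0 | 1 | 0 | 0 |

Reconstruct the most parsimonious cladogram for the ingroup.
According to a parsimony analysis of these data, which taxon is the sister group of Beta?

Character polarity is set by the outgroup: the derived state is whichever differs from the outgroup's state, so for Character 3, Character 4, Character 6 the derived state is '0', and for the remaining characters it is '1'.
All ingroup taxa share the derived state '1' for Character 1; it defines the ingroup but does not resolve relationships within it.
Only Alpha and Theta show the derived state '1' for Character 2, supporting them as a clade.
Character 3: derived state '0' in Beta and Gamma only — synapomorphy for {Beta, Gamma}.
Character 4: derived state '0' in Theta only — an autapomorphy, so it tells us nothing about relationships among taxa.
Character 5 (state '1') occurs in Beta and Theta but conflicts with the nesting implied by the other characters — most parsimoniously interpreted as homoplasy.
Character 6 (derived state '0') is unique to Gamma (autapomorphy; uninformative for grouping).
Most parsimonious ingroup topology: ((Beta,Gamma),(Alpha,Theta)).
Beta and Gamma form a cherry on this tree, so they are sister taxa.

Gamma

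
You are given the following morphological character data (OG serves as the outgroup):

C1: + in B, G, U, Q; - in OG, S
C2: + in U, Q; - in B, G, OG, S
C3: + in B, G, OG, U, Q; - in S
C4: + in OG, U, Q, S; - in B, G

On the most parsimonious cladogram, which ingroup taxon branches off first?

S

Character polarity is set by the outgroup: the derived state is whichever differs from the outgroup's state, so for C3, C4 the derived state is '-', and for the remaining characters it is '+'.
C1: derived state '+' in B, G, Q, and U only — synapomorphy for {B, G, Q, U}.
C2 (derived state '+') is shared by Q and U — a synapomorphy uniting that clade.
C3 (derived state '-') is unique to S (autapomorphy; uninformative for grouping).
C4 (derived state '-') is shared by B and G — a synapomorphy uniting that clade.
Most parsimonious ingroup topology: (S,((U,Q),(G,B))).
S is sister to the clade containing all other ingroup taxa, so it is the earliest-diverging (most basal) ingroup lineage.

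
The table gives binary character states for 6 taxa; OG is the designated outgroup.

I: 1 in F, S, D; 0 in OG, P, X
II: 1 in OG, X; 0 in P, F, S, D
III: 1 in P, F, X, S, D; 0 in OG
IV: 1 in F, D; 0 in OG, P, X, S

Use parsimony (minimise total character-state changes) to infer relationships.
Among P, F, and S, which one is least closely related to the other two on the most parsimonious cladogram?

P

Character polarity is set by the outgroup: the derived state is whichever differs from the outgroup's state, so for II the derived state is '0', and for the remaining characters it is '1'.
I: derived state '1' in D, F, and S only — synapomorphy for {D, F, S}.
II: derived state '0' in D, F, P, and S only — synapomorphy for {D, F, P, S}.
III (derived state '1') is shared by all ingroup taxa — unites the whole ingroup.
IV: derived state '1' in D and F only — synapomorphy for {D, F}.
Most parsimonious ingroup topology: ((P,((F,D),S)),X).
F and S share a more recent common ancestor with each other than either does with P, so P is the least closely related of the three.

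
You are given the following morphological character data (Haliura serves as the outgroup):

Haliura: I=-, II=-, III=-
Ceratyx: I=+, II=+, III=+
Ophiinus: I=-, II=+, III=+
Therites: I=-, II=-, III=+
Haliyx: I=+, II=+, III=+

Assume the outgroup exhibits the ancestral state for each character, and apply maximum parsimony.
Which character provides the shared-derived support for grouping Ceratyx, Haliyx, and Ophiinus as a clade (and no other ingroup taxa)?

The outgroup has state '-' for every character, so '+' is the derived state throughout.
I (derived state '+') is shared by Ceratyx and Haliyx — a synapomorphy uniting that clade.
Only Ceratyx, Haliyx, and Ophiinus show the derived state '+' for II, supporting them as a clade.
III (derived state '+') is shared by all ingroup taxa — unites the whole ingroup.
Most parsimonious ingroup topology: (((Ceratyx,Haliyx),Ophiinus),Therites).
The clade {Ceratyx, Haliyx, Ophiinus} is supported by II: its derived state '+' occurs in exactly those taxa and in no other taxon (including the outgroup).

II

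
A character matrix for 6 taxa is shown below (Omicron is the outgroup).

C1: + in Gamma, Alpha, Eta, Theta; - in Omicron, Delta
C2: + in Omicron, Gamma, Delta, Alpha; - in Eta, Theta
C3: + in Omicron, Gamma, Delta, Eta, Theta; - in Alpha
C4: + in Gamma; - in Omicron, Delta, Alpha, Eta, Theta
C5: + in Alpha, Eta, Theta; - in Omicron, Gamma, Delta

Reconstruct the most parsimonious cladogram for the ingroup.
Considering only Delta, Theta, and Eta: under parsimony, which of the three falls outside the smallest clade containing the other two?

Delta

Character polarity is set by the outgroup: the derived state is whichever differs from the outgroup's state, so for C2, C3 the derived state is '-', and for the remaining characters it is '+'.
C1 (derived state '+') is shared by Alpha, Eta, Gamma, and Theta — a synapomorphy uniting that clade.
C2 (derived state '-') is shared by Eta and Theta — a synapomorphy uniting that clade.
C3: derived state '-' in Alpha only — an autapomorphy, so it tells us nothing about relationships among taxa.
C4 (derived state '+') is unique to Gamma (autapomorphy; uninformative for grouping).
C5: derived state '+' in Alpha, Eta, and Theta only — synapomorphy for {Alpha, Eta, Theta}.
Most parsimonious ingroup topology: ((Gamma,(Alpha,(Eta,Theta))),Delta).
Theta and Eta share a more recent common ancestor with each other than either does with Delta, so Delta is the least closely related of the three.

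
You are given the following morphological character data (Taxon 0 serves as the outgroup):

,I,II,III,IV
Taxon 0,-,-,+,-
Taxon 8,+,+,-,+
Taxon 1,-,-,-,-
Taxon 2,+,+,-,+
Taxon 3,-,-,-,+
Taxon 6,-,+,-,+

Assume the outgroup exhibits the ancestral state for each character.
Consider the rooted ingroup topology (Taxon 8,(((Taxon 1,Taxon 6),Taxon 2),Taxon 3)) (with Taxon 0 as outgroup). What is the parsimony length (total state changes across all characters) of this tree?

8

Map each character onto (Taxon 8,(((Taxon 1,Taxon 6),Taxon 2),Taxon 3)) (rooted by Taxon 0) and count the minimum state changes it requires (Fitch parsimony):
I: 2; II: 3; III: 1; IV: 2.
Total tree length = 8.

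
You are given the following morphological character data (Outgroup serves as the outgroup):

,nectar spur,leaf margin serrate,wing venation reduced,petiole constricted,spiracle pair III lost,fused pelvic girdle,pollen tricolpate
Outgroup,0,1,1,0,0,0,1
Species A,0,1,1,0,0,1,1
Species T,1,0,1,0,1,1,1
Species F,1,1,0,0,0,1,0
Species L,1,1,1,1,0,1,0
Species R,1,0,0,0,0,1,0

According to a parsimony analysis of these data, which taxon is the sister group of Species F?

Species R

Character polarity is set by the outgroup: the derived state is whichever differs from the outgroup's state, so for leaf margin serrate, wing venation reduced, pollen tricolpate the derived state is '0', and for the remaining characters it is '1'.
nectar spur (derived state '1') is shared by Species F, Species L, Species R, and Species T — a synapomorphy uniting that clade.
leaf margin serrate groups Species R and Species T, which is incompatible with the clades supported by the remaining characters; treating it as convergent (homoplasy) costs fewer steps than any alternative tree.
wing venation reduced: derived state '0' in Species F and Species R only — synapomorphy for {Species F, Species R}.
petiole constricted (derived state '1') is unique to Species L (autapomorphy; uninformative for grouping).
spiracle pair III lost: derived state '1' in Species T only — an autapomorphy, so it tells us nothing about relationships among taxa.
fused pelvic girdle (derived state '1') is shared by all ingroup taxa — unites the whole ingroup.
Only Species F, Species L, and Species R show the derived state '0' for pollen tricolpate, supporting them as a clade.
Most parsimonious ingroup topology: (Species A,(Species T,((Species F,Species R),Species L))).
Species F and Species R form a cherry on this tree, so they are sister taxa.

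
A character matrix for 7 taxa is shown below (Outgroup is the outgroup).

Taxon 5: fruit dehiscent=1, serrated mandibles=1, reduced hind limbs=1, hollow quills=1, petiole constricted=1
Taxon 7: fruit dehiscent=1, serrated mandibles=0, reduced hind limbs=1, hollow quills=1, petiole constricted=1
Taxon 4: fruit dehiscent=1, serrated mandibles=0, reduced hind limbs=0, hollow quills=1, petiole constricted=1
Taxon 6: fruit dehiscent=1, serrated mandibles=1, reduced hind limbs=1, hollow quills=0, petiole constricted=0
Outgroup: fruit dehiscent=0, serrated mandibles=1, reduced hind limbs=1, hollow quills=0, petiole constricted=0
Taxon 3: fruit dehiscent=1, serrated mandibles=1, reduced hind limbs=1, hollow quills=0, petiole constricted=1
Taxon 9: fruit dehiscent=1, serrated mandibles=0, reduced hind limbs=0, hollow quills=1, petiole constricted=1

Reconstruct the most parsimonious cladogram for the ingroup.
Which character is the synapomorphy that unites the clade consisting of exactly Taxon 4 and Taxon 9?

reduced hind limbs

Character polarity is set by the outgroup: the derived state is whichever differs from the outgroup's state, so for serrated mandibles, reduced hind limbs the derived state is '0', and for the remaining characters it is '1'.
fruit dehiscent (derived state '1') is shared by all ingroup taxa — unites the whole ingroup.
serrated mandibles (derived state '0') is shared by Taxon 4, Taxon 7, and Taxon 9 — a synapomorphy uniting that clade.
reduced hind limbs (derived state '0') is shared by Taxon 4 and Taxon 9 — a synapomorphy uniting that clade.
Only Taxon 4, Taxon 5, Taxon 7, and Taxon 9 show the derived state '1' for hollow quills, supporting them as a clade.
petiole constricted (derived state '1') is shared by Taxon 3, Taxon 4, Taxon 5, Taxon 7, and Taxon 9 — a synapomorphy uniting that clade.
Most parsimonious ingroup topology: (((((Taxon 4,Taxon 9),Taxon 7),Taxon 5),Taxon 3),Taxon 6).
The clade {Taxon 4, Taxon 9} is supported by reduced hind limbs: its derived state '0' occurs in exactly those taxa and in no other taxon (including the outgroup).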